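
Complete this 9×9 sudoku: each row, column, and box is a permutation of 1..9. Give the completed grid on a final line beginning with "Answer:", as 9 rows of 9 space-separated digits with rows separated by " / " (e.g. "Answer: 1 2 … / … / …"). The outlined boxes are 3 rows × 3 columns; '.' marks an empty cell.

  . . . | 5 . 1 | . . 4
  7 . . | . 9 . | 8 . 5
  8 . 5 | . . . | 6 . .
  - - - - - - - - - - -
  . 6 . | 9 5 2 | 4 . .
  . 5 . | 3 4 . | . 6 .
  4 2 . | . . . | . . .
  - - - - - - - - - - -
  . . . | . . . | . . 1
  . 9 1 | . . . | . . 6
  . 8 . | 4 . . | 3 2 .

Step 1. [r7c2∈{3,4,7}] 7 has one home in col 2: r7c2 ⇒ r7c2=7.
Step 2. [r1c2∈{3}] only 3 remains possible at r1c2, so r1c2=3.
Step 3. [r9c3∈{6}] nothing but 6 survives at r9c3, so r9c3=6.
Step 4. [r6c4∈{1,6,7,8}] in col 4, 1 fits only at r6c4 ⇒ r6c4=1.
Step 5. [r1c5∈{2,6,7,8}] across row 1, 8 lands solely at r1c5 ⇒ r1c5=8.
Step 6. [r5c7∈{1,2,7,9}] 1 has one home in col 7: r5c7 ⇒ r5c7=1.
Step 7. [r1c7∈{2,7,9}] 2 has one home in col 7: r1c7. So r1c7=2.
Step 8. [r1c8∈{7,9}] in row 1, 7 fits only at r1c8 ⇒ r1c8=7.
Step 9. [r5c1∈{9}] r5c1 has the single candidate 9 ⇒ r5c1=9.
Step 10. [r7c3∈{2,3,4}] 4 has one home in box 7: r7c3, so r7c3=4.
Step 11. [r9c1∈{5}] only 5 remains possible at r9c1, so r9c1=5.
Step 12. [r8c8∈{4,5,8}] row 8 places 4 nowhere but r8c8 ⇒ r8c8=4.
Step 13. [r7c8∈{5,8,9}] in box 9, 8 fits only at r7c8. So r7c8=8.
Step 14. [r4c8∈{3}] nothing but 3 survives at r4c8, so r4c8=3.
Step 15. [r2c6∈{3,4,6}] r2c6 is the only open cell in row 2 admitting 3. So r2c6=3.
Step 16. [r8c4∈{2,7,8}] 8 has one home in col 4: r8c4. So r8c4=8.
Step 17. [r3c4∈{2,7}] col 4 places 7 nowhere but r3c4 ⇒ r3c4=7.
Step 18. [r3c5∈{2}] r3c5 has the single candidate 2 ⇒ r3c5=2.
Step 19. [r7c4∈{2,6}] r7c4 is the only open cell in col 4 admitting 2 ⇒ r7c4=2.
Step 20. [r6c8∈{5,9}] col 8 places 5 nowhere but r6c8 ⇒ r6c8=5.
Step 21. [r5c9∈{2,7,8}] row 5 places 2 nowhere but r5c9, so r5c9=2.
Step 22. [r3c8∈{1,9}] across col 8, 9 lands solely at r3c8 ⇒ r3c8=9.
Step 23. [r3c2∈{1,4}] in row 3, 1 fits only at r3c2, so r3c2=1.
Step 24. [r7c1∈{3}] r7c1 is down to just 3, so r7c1=3.
Step 25. [r6c3∈{3,7,8}] across row 6, 3 lands solely at r6c3. So r6c3=3.
Step 26. [r7c5∈{6}] r7c5 has the single candidate 6, so r7c5=6.
Step 27. [r6c5∈{7}] only 7 remains possible at r6c5 ⇒ r6c5=7.
Step 28. [r4c9∈{7,8}] 7 has one home in box 6: r4c9. So r4c9=7.
Step 29. [r9c9∈{9}] only 9 remains possible at r9c9 ⇒ r9c9=9.
Step 30. [r7c7∈{5}] r7c7's peers cover all but 5. So r7c7=5.
Step 31. [r5c6∈{8}] only 8 remains possible at r5c6, so r5c6=8.
Step 32. [r9c6∈{7}] nothing but 7 survives at r9c6 ⇒ r9c6=7.
Step 33. [r2c8∈{1}] r2c8 has the single candidate 1. So r2c8=1.
Step 34. [r2c4∈{6}] r2c4 is down to just 6 ⇒ r2c4=6.
Step 35. [r3c9∈{3}] nothing but 3 survives at r3c9 ⇒ r3c9=3.
Step 36. [r8c5∈{3}] nothing but 3 survives at r8c5. So r8c5=3.
Step 37. [r8c1∈{2}] r8c1 is down to just 2, so r8c1=2.
Step 38. [r2c3∈{2}] nothing but 2 survives at r2c3, so r2c3=2.
Step 39. [r4c1∈{1}] only 1 remains possible at r4c1. So r4c1=1.
Step 40. [r3c6∈{4}] only 4 remains possible at r3c6. So r3c6=4.
Step 41. [r9c5∈{1}] r9c5's peers cover all but 1. So r9c5=1.
Step 42. [r2c2∈{4}] nothing but 4 survives at r2c2. So r2c2=4.
Step 43. [r8c7∈{7}] r8c7 has the single candidate 7, so r8c7=7.
Step 44. [r1c3∈{9}] r1c3 is down to just 9 ⇒ r1c3=9.
Step 45. [r6c6∈{6}] nothing but 6 survives at r6c6, so r6c6=6.
Step 46. [r7c6∈{9}] nothing but 9 survives at r7c6 ⇒ r7c6=9.
Step 47. [r6c7∈{9}] r6c7's peers cover all but 9 ⇒ r6c7=9.
Step 48. [r4c3∈{8}] only 8 remains possible at r4c3 ⇒ r4c3=8.
Step 49. [r5c3∈{7}] r5c3 is down to just 7 ⇒ r5c3=7.
Step 50. [r1c1∈{6}] nothing but 6 survives at r1c1, so r1c1=6.
Step 51. [r8c6∈{5}] only 5 remains possible at r8c6 ⇒ r8c6=5.
Step 52. [r6c9∈{8}] r6c9's peers cover all but 8 ⇒ r6c9=8.

Answer: 6 3 9 5 8 1 2 7 4 / 7 4 2 6 9 3 8 1 5 / 8 1 5 7 2 4 6 9 3 / 1 6 8 9 5 2 4 3 7 / 9 5 7 3 4 8 1 6 2 / 4 2 3 1 7 6 9 5 8 / 3 7 4 2 6 9 5 8 1 / 2 9 1 8 3 5 7 4 6 / 5 8 6 4 1 7 3 2 9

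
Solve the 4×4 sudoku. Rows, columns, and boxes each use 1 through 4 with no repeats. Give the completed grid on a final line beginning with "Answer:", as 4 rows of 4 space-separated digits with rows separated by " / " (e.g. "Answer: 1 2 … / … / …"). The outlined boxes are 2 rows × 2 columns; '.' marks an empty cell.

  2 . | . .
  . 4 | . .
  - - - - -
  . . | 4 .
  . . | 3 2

Step 1. [r4c2∈{1}] nothing but 1 survives at r4c2. So r4c2=1.
Step 2. [r1c2∈{3}] r1c2's peers cover all but 3, so r1c2=3.
Step 3. [r1c3∈{1}] nothing but 1 survives at r1c3. So r1c3=1.
Step 4. [r2c3∈{2}] nothing but 2 survives at r2c3. So r2c3=2.
Step 5. [r2c1∈{1}] r2c1 has the single candidate 1, so r2c1=1.
Step 6. [r3c2∈{2}] only 2 remains possible at r3c2. So r3c2=2.
Step 7. [r4c1∈{4}] nothing but 4 survives at r4c1. So r4c1=4.
Step 8. [r3c1∈{3}] r3c1 is down to just 3, so r3c1=3.
Step 9. [r3c4∈{1}] nothing but 1 survives at r3c4, so r3c4=1.
Step 10. [r2c4∈{3}] r2c4 has the single candidate 3 ⇒ r2c4=3.
Step 11. [r1c4∈{4}] only 4 remains possible at r1c4 ⇒ r1c4=4.

Answer: 2 3 1 4 / 1 4 2 3 / 3 2 4 1 / 4 1 3 2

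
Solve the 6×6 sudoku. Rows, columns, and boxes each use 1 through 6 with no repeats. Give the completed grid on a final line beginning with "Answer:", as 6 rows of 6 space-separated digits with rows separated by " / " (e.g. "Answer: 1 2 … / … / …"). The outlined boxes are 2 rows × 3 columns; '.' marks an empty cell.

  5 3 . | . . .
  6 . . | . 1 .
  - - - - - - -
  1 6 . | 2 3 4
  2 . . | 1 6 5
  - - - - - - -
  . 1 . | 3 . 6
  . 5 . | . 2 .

Step 1. [r6c4∈{4}] r6c4 has the single candidate 4, so r6c4=4.
Step 2. [r2c2∈{2,4}] in col 2, 2 fits only at r2c2. So r2c2=2.
Step 3. [r2c3∈{4}] only 4 remains possible at r2c3 ⇒ r2c3=4.
Step 4. [r4c3∈{3}] only 3 remains possible at r4c3 ⇒ r4c3=3.
Step 5. [r5c5∈{5}] only 5 remains possible at r5c5. So r5c5=5.
Step 6. [r1c3∈{1}] r1c3 has the single candidate 1 ⇒ r1c3=1.
Step 7. [r6c6∈{1}] r6c6's peers cover all but 1, so r6c6=1.
Step 8. [r6c1∈{3}] r6c1's peers cover all but 3, so r6c1=3.
Step 9. [r6c3∈{6}] r6c3 is down to just 6. So r6c3=6.
Step 10. [r2c6∈{3}] r2c6's peers cover all but 3, so r2c6=3.
Step 11. [r2c4∈{5}] only 5 remains possible at r2c4. So r2c4=5.
Step 12. [r4c2∈{4}] only 4 remains possible at r4c2 ⇒ r4c2=4.
Step 13. [r5c3∈{2}] r5c3's peers cover all but 2. So r5c3=2.
Step 14. [r1c5∈{4}] r1c5's peers cover all but 4 ⇒ r1c5=4.
Step 15. [r1c6∈{2}] nothing but 2 survives at r1c6 ⇒ r1c6=2.
Step 16. [r5c1∈{4}] nothing but 4 survives at r5c1. So r5c1=4.
Step 17. [r3c3∈{5}] r3c3's peers cover all but 5. So r3c3=5.
Step 18. [r1c4∈{6}] only 6 remains possible at r1c4. So r1c4=6.

Answer: 5 3 1 6 4 2 / 6 2 4 5 1 3 / 1 6 5 2 3 4 / 2 4 3 1 6 5 / 4 1 2 3 5 6 / 3 5 6 4 2 1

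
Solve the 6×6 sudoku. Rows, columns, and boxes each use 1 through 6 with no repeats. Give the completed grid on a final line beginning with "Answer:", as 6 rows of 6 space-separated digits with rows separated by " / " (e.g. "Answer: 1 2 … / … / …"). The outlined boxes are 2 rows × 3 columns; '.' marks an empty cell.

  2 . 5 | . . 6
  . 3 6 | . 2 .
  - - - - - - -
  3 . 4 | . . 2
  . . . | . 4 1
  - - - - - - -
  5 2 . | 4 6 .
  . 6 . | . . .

Step 1. [r3c5∈{5}] r3c5 has the single candidate 5, so r3c5=5.
Step 2. [r5c6∈{3}] r5c6 has the single candidate 3 ⇒ r5c6=3.
Step 3. [r6c5∈{1}] r6c5 is down to just 1. So r6c5=1.
Step 4. [r2c1∈{1,4}] across col 1, 1 lands solely at r2c1. So r2c1=1.
Step 5. [r6c6∈{5}] only 5 remains possible at r6c6, so r6c6=5.
Step 6. [r4c4∈{3,6}] across row 4, 3 lands solely at r4c4, so r4c4=3.
Step 7. [r2c6∈{4}] only 4 remains possible at r2c6 ⇒ r2c6=4.
Step 8. [r6c4∈{2}] r6c4 has the single candidate 2, so r6c4=2.
Step 9. [r4c3∈{2}] only 2 remains possible at r4c3, so r4c3=2.
Step 10. [r3c4∈{6}] r3c4's peers cover all but 6. So r3c4=6.
Step 11. [r2c4∈{5}] r2c4 has the single candidate 5, so r2c4=5.
Step 12. [r6c3∈{3}] nothing but 3 survives at r6c3, so r6c3=3.
Step 13. [r3c2∈{1}] only 1 remains possible at r3c2. So r3c2=1.
Step 14. [r4c2∈{5}] r4c2's peers cover all but 5, so r4c2=5.
Step 15. [r1c4∈{1}] nothing but 1 survives at r1c4. So r1c4=1.
Step 16. [r4c1∈{6}] r4c1 is down to just 6, so r4c1=6.
Step 17. [r1c5∈{3}] r1c5 is down to just 3, so r1c5=3.
Step 18. [r6c1∈{4}] r6c1's peers cover all but 4 ⇒ r6c1=4.
Step 19. [r1c2∈{4}] r1c2 has the single candidate 4 ⇒ r1c2=4.
Step 20. [r5c3∈{1}] r5c3 has the single candidate 1 ⇒ r5c3=1.

Answer: 2 4 5 1 3 6 / 1 3 6 5 2 4 / 3 1 4 6 5 2 / 6 5 2 3 4 1 / 5 2 1 4 6 3 / 4 6 3 2 1 5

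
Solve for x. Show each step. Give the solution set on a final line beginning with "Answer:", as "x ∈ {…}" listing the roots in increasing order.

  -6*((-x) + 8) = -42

Step 1. [-6*((-x) + 8) = -42] divide by the outer -6, so div: (-x) + 8 = 7.
Step 2. [(-x) + 8 = 7] subtract 8: x sits inside (… + 8). So sub: -x = -1.
Step 3. [-x = -1] flip signs both sides ⇒ neg: x = 1.

Answer: x ∈ {1}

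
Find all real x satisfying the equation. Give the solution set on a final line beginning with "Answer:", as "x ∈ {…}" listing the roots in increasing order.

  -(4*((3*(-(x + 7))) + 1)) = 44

Step 1. [-(4*((3*(-(x + 7))) + 1)) = 44] LHS negated; negate both sides. So neg: 4*((3*(-(x + 7))) + 1) = -44.
Step 2. [4*((3*(-(x + 7))) + 1) = -44] 4·(inner) — divide through by 4. So div: (3*(-(x + 7))) + 1 = -11.
Step 3. [(3*(-(x + 7))) + 1 = -11] subtract 1: x sits inside (… + 1) ⇒ sub: 3*(-(x + 7)) = -12.
Step 4. [3*(-(x + 7)) = -12] divide by the outer 3. So div: -(x + 7) = -4.
Step 5. [-(x + 7) = -4] LHS negated; negate both sides. So neg: x + 7 = 4.
Step 6. [x + 7 = 4] peel the +7: subtract 7 from each side ⇒ sub: x = -3.

Answer: x ∈ {-3}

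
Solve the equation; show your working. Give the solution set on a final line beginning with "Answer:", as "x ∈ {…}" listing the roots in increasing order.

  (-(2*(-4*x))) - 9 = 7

Step 1. [(-(2*(-4*x))) - 9 = 7] peel the -9: add 9 from each side ⇒ sub: -(2*(-4*x)) = 16.
Step 2. [-(2*(-4*x)) = 16] LHS negated; negate both sides ⇒ neg: 2*(-4*x) = -16.
Step 3. [2*(-4*x) = -16] divide by the outer 2 ⇒ div: -4*x = -8.
Step 4. [-4*x = -8] leading coefficient -4: divide by -4. So div: x = 2.

Answer: x ∈ {2}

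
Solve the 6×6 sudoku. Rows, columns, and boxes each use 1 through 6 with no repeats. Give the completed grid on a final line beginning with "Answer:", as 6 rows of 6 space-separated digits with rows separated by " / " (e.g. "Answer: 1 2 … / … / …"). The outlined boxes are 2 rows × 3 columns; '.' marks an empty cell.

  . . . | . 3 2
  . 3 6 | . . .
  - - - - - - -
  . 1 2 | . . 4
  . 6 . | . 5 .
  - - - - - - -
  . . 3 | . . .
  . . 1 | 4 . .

Step 1. [r3c1∈{3,5}] across row 3, 5 lands solely at r3c1, so r3c1=5.
Step 2. [r1c4∈{1,5,6}] r1c4 is the only open cell in row 1 admitting 6. So r1c4=6.
Step 3. [r2c1∈{1,2,4}] across row 2, 2 lands solely at r2c1 ⇒ r2c1=2.
Step 4. [r4c1∈{3,4}] across col 1, 3 lands solely at r4c1 ⇒ r4c1=3.
Step 5. [r6c1∈{6}] r6c1 is down to just 6, so r6c1=6.
Step 6. [r6c5∈{2}] nothing but 2 survives at r6c5. So r6c5=2.
Step 7. [r4c6∈{1}] r4c6 is down to just 1 ⇒ r4c6=1.
Step 8. [r6c2∈{5}] r6c2 is down to just 5 ⇒ r6c2=5.
Step 9. [r1c2∈{4}] r1c2 has the single candidate 4. So r1c2=4.
Step 10. [r5c6∈{5,6}] 6 has one home in col 6: r5c6 ⇒ r5c6=6.
Step 11. [r5c4∈{1,5}] r5c4 is the only open cell in row 5 admitting 5. So r5c4=5.
Step 12. [r2c5∈{1,4}] across row 2, 4 lands solely at r2c5. So r2c5=4.
Step 13. [r4c4∈{2}] r4c4 has the single candidate 2 ⇒ r4c4=2.
Step 14. [r5c5∈{1}] nothing but 1 survives at r5c5 ⇒ r5c5=1.
Step 15. [r5c1∈{4}] only 4 remains possible at r5c1, so r5c1=4.
Step 16. [r2c6∈{5}] only 5 remains possible at r2c6, so r2c6=5.
Step 17. [r2c4∈{1}] r2c4 is down to just 1 ⇒ r2c4=1.
Step 18. [r3c4∈{3}] only 3 remains possible at r3c4, so r3c4=3.
Step 19. [r6c6∈{3}] nothing but 3 survives at r6c6 ⇒ r6c6=3.
Step 20. [r5c2∈{2}] r5c2 is down to just 2, so r5c2=2.
Step 21. [r1c1∈{1}] r1c1's peers cover all but 1 ⇒ r1c1=1.
Step 22. [r3c5∈{6}] r3c5's peers cover all but 6, so r3c5=6.
Step 23. [r4c3∈{4}] r4c3's peers cover all but 4. So r4c3=4.
Step 24. [r1c3∈{5}] r1c3 is down to just 5, so r1c3=5.

Answer: 1 4 5 6 3 2 / 2 3 6 1 4 5 / 5 1 2 3 6 4 / 3 6 4 2 5 1 / 4 2 3 5 1 6 / 6 5 1 4 2 3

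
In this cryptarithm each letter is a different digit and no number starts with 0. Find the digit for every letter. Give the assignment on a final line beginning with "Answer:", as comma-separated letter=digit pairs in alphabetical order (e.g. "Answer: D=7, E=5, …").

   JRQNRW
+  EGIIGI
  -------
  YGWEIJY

Step 1. [col 1: W + I ≡ Y (mod 10)] I=3 is one option consistent with column 1 (W + I ≡ Y (mod 10), carry-in 0) — take it, so I=3.
Step 2. [col 1: W + I ≡ Y (mod 10)] several values work for W in column 1 (W + I ≡ Y (mod 10), carry-in 0); try W=8 ⇒ W=8.
Step 3. [col 1: W + I ≡ Y (mod 10)] column 1: given W=8, I=3, carry-in 0, and digits 3,8 already taken and all letters distinct, W+I≡Y (mod 10) forces Y=1 ⇒ Y=1.
Step 4. [col 2: R + G ≡ J (mod 10)] no forcing yet in column 2 (carry-in 1); R=2 is free and consistent — try it. So R=2.
Step 5. [col 2: R + G ≡ J (mod 10)] no forcing yet in column 2 (carry-in 1); J=9 is free and consistent — try it ⇒ J=9.
Step 6. [col 2: R + G ≡ J (mod 10)] in column 2 we have R+G≡J with carry-in 1; given R=2, J=9 and digits 1,2,3,8,9 already taken and all letters distinct, that pins G to 6, so G=6.
Step 7. [col 3: N + I ≡ I (mod 10)] column 3 reads N+I+carry(0)=I with I=3; with digits 1,2,3,6,8,9 already taken and all letters distinct, the only value for N is 0 ⇒ N=0.
Step 8. [col 4: Q + I ≡ E (mod 10)] column 4: given I=3, carry-in 0, and digits 0,1,2,3,6,8,9 already taken and all letters distinct, Q+I≡E (mod 10) forces Q=4, so Q=4.
Step 9. [col 4: Q + I ≡ E (mod 10)] in column 4 we have Q+I≡E with carry-in 0; given Q=4, I=3 and digits 0,1,2,3,4,6,8,9 already taken and all letters distinct, that pins E to 7 ⇒ E=7.

Answer: E=7, G=6, I=3, J=9, N=0, Q=4, R=2, W=8, Y=1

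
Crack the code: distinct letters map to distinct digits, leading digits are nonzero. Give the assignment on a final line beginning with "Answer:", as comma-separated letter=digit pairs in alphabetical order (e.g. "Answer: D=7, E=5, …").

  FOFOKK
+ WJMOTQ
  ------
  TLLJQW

Step 1. [col 1: K + Q ≡ W (mod 10)] no forcing yet in column 1 (carry-in 0); W=4 is free and consistent — try it ⇒ W=4.
Step 2. [col 1: K + Q ≡ W (mod 10)] column 1 (K + Q ≡ W (mod 10), carry-in 0) doesn't pin Q yet; pick Q=6 and continue. So Q=6.
Step 3. [col 1: K + Q ≡ W (mod 10)] from column 1 (Q=6, W=4, carry-in 0, digits 4,6 already taken and all letters distinct): K must equal 8 ⇒ K=8.
Step 4. [col 2: K + T ≡ Q (mod 10)] column 2 reads K+T+carry(1)=Q with K=8, Q=6; with digits 4,6,8 already taken and all letters distinct, the only value for T is 7 ⇒ T=7.
Step 5. [col 3: O + O ≡ J (mod 10)] J=1 is one option consistent with column 3 (O + O ≡ J (mod 10), carry-in 1) — take it, so J=1.
Step 6. [col 3: O + O ≡ J (mod 10)] column 3 (O + O ≡ J (mod 10), carry-in 1) doesn't pin O yet; pick O=0 and continue. So O=0.
Step 7. [col 4: F + M ≡ L (mod 10)] L=2 is one option consistent with column 4 (F + M ≡ L (mod 10), carry-in 0) — take it. So L=2.
Step 8. [col 4: F + M ≡ L (mod 10)] column 4 (F + M ≡ L (mod 10), carry-in 0) doesn't pin M yet; pick M=9 and continue ⇒ M=9.
Step 9. [col 4: F + M ≡ L (mod 10)] column 4 reads F+M+carry(0)=L with M=9, L=2; with digits 0,1,2,4,6,7,8,9 already taken and all letters distinct, the only value for F is 3 ⇒ F=3.

Answer: F=3, J=1, K=8, L=2, M=9, O=0, Q=6, T=7, W=4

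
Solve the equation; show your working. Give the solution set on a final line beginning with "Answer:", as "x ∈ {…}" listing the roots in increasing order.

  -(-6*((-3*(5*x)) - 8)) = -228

Step 1. [-(-6*((-3*(5*x)) - 8)) = -228] flip signs both sides. So neg: -6*((-3*(5*x)) - 8) = 228.
Step 2. [-6*((-3*(5*x)) - 8) = 228] -6 out front; divide by -6 ⇒ div: (-3*(5*x)) - 8 = -38.
Step 3. [(-3*(5*x)) - 8 = -38] the outer -8 inverts by adding 8. So sub: -3*(5*x) = -30.
Step 4. [-3*(5*x) = -30] -3·(inner) — divide through by -3. So div: 5*x = 10.
Step 5. [5*x = 10] 5·(inner) — divide through by 5, so div: x = 2.

Answer: x ∈ {2}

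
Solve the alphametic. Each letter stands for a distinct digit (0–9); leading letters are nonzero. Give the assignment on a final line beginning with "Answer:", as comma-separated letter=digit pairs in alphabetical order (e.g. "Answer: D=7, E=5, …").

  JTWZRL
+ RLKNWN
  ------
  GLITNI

Step 1. [col 1: L + N ≡ I (mod 10)] column 1 (L + N ≡ I (mod 10), carry-in 0) doesn't pin L yet; pick L=7 and continue. So L=7.
Step 2. [col 1: L + N ≡ I (mod 10)] N=3 is one option consistent with column 1 (L + N ≡ I (mod 10), carry-in 0) — take it. So N=3.
Step 3. [col 1: L + N ≡ I (mod 10)] in column 1 we have L+N≡I with carry-in 0; given L=7, N=3 and digits 3,7 already taken and all letters distinct, that pins I to 0, so I=0.
Step 4. [col 2: R + W ≡ N (mod 10)] several values work for R in column 2 (R + W ≡ N (mod 10), carry-in 1); try R=4, so R=4.
Step 5. [col 2: R + W ≡ N (mod 10)] from column 2 (R=4, N=3, carry-in 1, digits 0,3,4,7 already taken and all letters distinct): W must equal 8, so W=8.
Step 6. [col 3: Z + N ≡ T (mod 10)] column 3 (Z + N ≡ T (mod 10), carry-in 1) doesn't pin Z yet; pick Z=5 and continue, so Z=5.
Step 7. [col 3: Z + N ≡ T (mod 10)] column 3: given Z=5, N=3, carry-in 1, and digits 0,3,4,5,7,8 already taken and all letters distinct, Z+N≡T (mod 10) forces T=9 ⇒ T=9.
Step 8. [col 4: W + K ≡ I (mod 10)] column 4: given W=8, I=0, carry-in 0, and digits 0,3,4,5,7,8,9 already taken and all letters distinct, W+K≡I (mod 10) forces K=2 ⇒ K=2.
Step 9. [col 6: J + R ≡ G (mod 10)] several values work for J in column 6 (J + R ≡ G (mod 10), carry-in 1); try J=1, so J=1.
Step 10. [col 6: J + R ≡ G (mod 10)] in column 6 we have J+R≡G with carry-in 1; given J=1, R=4 and digits 0,1,2,3,4,5,7,8,9 already taken and all letters distinct, that pins G to 6 ⇒ G=6.

Answer: G=6, I=0, J=1, K=2, L=7, N=3, R=4, T=9, W=8, Z=5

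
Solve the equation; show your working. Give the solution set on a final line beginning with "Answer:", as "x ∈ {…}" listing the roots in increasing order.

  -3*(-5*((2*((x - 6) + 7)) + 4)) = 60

Step 1. [-3*(-5*((2*((x - 6) + 7)) + 4)) = 60] divide by the outer -3 ⇒ div: -5*((2*((x - 6) + 7)) + 4) = -20.
Step 2. [-5*((2*((x - 6) + 7)) + 4) = -20] leading coefficient -5: divide by -5. So div: (2*((x - 6) + 7)) + 4 = 4.
Step 3. [(2*((x - 6) + 7)) + 4 = 4] +4 is outermost — subtract 4 both sides, so sub: 2*((x - 6) + 7) = 0.
Step 4. [2*((x - 6) + 7) = 0] leading coefficient 2: divide by 2 ⇒ div: (x - 6) + 7 = 0.
Step 5. [(x - 6) + 7 = 0] +7 is outermost — subtract 7 both sides. So sub: x - 6 = -7.
Step 6. [x - 6 = -7] peel the -6: add 6 from each side, so sub: x = -1.

Answer: x ∈ {-1}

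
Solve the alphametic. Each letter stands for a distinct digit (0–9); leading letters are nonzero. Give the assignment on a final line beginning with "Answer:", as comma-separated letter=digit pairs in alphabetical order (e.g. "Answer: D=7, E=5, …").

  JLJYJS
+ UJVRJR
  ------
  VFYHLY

Step 1. [col 1: S + R ≡ Y (mod 10)] several values work for Y in column 1 (S + R ≡ Y (mod 10), carry-in 0); try Y=2. So Y=2.
Step 2. [col 1: S + R ≡ Y (mod 10)] S=8 is one option consistent with column 1 (S + R ≡ Y (mod 10), carry-in 0) — take it, so S=8.
Step 3. [col 1: S + R ≡ Y (mod 10)] in column 1 we have S+R≡Y with carry-in 0; given S=8, Y=2 and digits 2,8 already taken and all letters distinct, that pins R to 4, so R=4.
Step 4. [col 2: J + J ≡ L (mod 10)] column 2 (J + J ≡ L (mod 10), carry-in 1) doesn't pin L yet; pick L=7 and continue. So L=7.
Step 5. [col 2: J + J ≡ L (mod 10)] column 2: given L=7, carry-in 1, and digits 2,4,7,8 already taken and all letters distinct, J+J≡L (mod 10) forces J=3 ⇒ J=3.
Step 6. [col 3: Y + R ≡ H (mod 10)] from column 3 (Y=2, R=4, carry-in 0, digits 2,3,4,7,8 already taken and all letters distinct): H must equal 6 ⇒ H=6.
Step 7. [col 4: J + V ≡ Y (mod 10)] column 4 reads J+V+carry(0)=Y with J=3, Y=2; with digits 2,3,4,6,7,8 already taken and all letters distinct, the only value for V is 9, so V=9.
Step 8. [col 5: L + J ≡ F (mod 10)] in column 5 we have L+J≡F with carry-in 1; given L=7, J=3 and digits 2,3,4,6,7,8,9 already taken and all letters distinct, that pins F to 1, so F=1.
Step 9. [col 6: J + U ≡ V (mod 10)] from column 6 (J=3, V=9, carry-in 1, digits 1,2,3,4,6,7,8,9 already taken and all letters distinct): U must equal 5. So U=5.

Answer: F=1, H=6, J=3, L=7, R=4, S=8, U=5, V=9, Y=2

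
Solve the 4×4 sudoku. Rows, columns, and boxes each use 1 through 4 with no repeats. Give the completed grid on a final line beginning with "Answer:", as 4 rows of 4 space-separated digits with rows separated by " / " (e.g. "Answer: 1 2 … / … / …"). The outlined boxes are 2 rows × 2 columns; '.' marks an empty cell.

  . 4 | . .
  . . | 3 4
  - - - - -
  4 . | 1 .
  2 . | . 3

Step 1. [r2c1∈{1}] r2c1's peers cover all but 1, so r2c1=1.
Step 2. [r3c4∈{2}] r3c4 is down to just 2. So r3c4=2.
Step 3. [r4c2∈{1}] r4c2 is down to just 1, so r4c2=1.
Step 4. [r3c2∈{3}] r3c2 is down to just 3 ⇒ r3c2=3.
Step 5. [r1c3∈{2}] r1c3 has the single candidate 2, so r1c3=2.
Step 6. [r1c1∈{3}] r1c1 has the single candidate 3 ⇒ r1c1=3.
Step 7. [r2c2∈{2}] only 2 remains possible at r2c2, so r2c2=2.
Step 8. [r4c3∈{4}] nothing but 4 survives at r4c3. So r4c3=4.
Step 9. [r1c4∈{1}] r1c4 is down to just 1, so r1c4=1.

Answer: 3 4 2 1 / 1 2 3 4 / 4 3 1 2 / 2 1 4 3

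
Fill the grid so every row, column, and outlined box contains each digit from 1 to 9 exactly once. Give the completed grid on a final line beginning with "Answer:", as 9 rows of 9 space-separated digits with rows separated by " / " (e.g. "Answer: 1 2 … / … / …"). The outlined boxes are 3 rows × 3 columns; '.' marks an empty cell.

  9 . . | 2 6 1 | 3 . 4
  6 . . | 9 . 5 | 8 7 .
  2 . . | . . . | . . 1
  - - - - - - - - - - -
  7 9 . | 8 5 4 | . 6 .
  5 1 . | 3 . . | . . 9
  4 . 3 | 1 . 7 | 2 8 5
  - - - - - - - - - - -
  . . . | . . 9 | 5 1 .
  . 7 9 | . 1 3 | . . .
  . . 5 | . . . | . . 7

Step 1. [r8c1∈{8}] r8c1 has the single candidate 8. So r8c1=8.
Step 2. [r9c8∈{2,3,4,9}] r9c8 is the only open cell in col 8 admitting 3 ⇒ r9c8=3.
Step 3. [r5c3∈{2,6,8}] in row 5, 8 fits only at r5c3 ⇒ r5c3=8.
Step 4. [r7c3∈{2,4,6}] in col 3, 6 fits only at r7c3 ⇒ r7c3=6.
Step 5. [r8c9∈{2,6}] across col 9, 6 lands solely at r8c9, so r8c9=6.
Step 6. [r8c7∈{4}] r8c7 has the single candidate 4. So r8c7=4.
Step 7. [r3c6∈{8}] r3c6 has the single candidate 8, so r3c6=8.
Step 8. [r9c5∈{2,4,8}] row 9 places 8 nowhere but r9c5, so r9c5=8.
Step 9. [r5c5∈{2}] r5c5's peers cover all but 2 ⇒ r5c5=2.
Step 10. [r9c6∈{2,6}] col 6 places 2 nowhere but r9c6 ⇒ r9c6=2.
Step 11. [r9c2∈{4}] r9c2 has the single candidate 4, so r9c2=4.
Step 12. [r2c2∈{3}] r2c2's peers cover all but 3. So r2c2=3.
Step 13. [r2c5∈{4}] only 4 remains possible at r2c5 ⇒ r2c5=4.
Step 14. [r3c4∈{7}] only 7 remains possible at r3c4, so r3c4=7.
Step 15. [r1c8∈{5}] nothing but 5 survives at r1c8 ⇒ r1c8=5.
Step 16. [r2c9∈{2}] r2c9's peers cover all but 2 ⇒ r2c9=2.
Step 17. [r3c7∈{6,9}] 6 has one home in row 3: r3c7. So r3c7=6.
Step 18. [r3c3∈{4}] r3c3's peers cover all but 4. So r3c3=4.
Step 19. [r7c5∈{7}] r7c5's peers cover all but 7, so r7c5=7.
Step 20. [r6c2∈{6}] r6c2 has the single candidate 6. So r6c2=6.
Step 21. [r8c4∈{5}] r8c4's peers cover all but 5 ⇒ r8c4=5.
Step 22. [r4c9∈{3}] r4c9's peers cover all but 3. So r4c9=3.
Step 23. [r5c7∈{7}] r5c7 has the single candidate 7. So r5c7=7.
Step 24. [r3c2∈{5}] r3c2's peers cover all but 5 ⇒ r3c2=5.
Step 25. [r5c8∈{4}] r5c8's peers cover all but 4 ⇒ r5c8=4.
Step 26. [r7c2∈{2}] r7c2's peers cover all but 2. So r7c2=2.
Step 27. [r7c4∈{4}] r7c4's peers cover all but 4, so r7c4=4.
Step 28. [r3c8∈{9}] r3c8's peers cover all but 9 ⇒ r3c8=9.
Step 29. [r7c9∈{8}] r7c9 has the single candidate 8, so r7c9=8.
Step 30. [r2c3∈{1}] r2c3 is down to just 1. So r2c3=1.
Step 31. [r8c8∈{2}] r8c8's peers cover all but 2, so r8c8=2.
Step 32. [r7c1∈{3}] only 3 remains possible at r7c1 ⇒ r7c1=3.
Step 33. [r9c1∈{1}] nothing but 1 survives at r9c1 ⇒ r9c1=1.
Step 34. [r4c7∈{1}] r4c7 is down to just 1. So r4c7=1.
Step 35. [r6c5∈{9}] r6c5 has the single candidate 9, so r6c5=9.
Step 36. [r3c5∈{3}] r3c5 is down to just 3. So r3c5=3.
Step 37. [r5c6∈{6}] r5c6 has the single candidate 6 ⇒ r5c6=6.
Step 38. [r9c7∈{9}] r9c7 has the single candidate 9 ⇒ r9c7=9.
Step 39. [r1c3∈{7}] r1c3 is down to just 7 ⇒ r1c3=7.
Step 40. [r1c2∈{8}] r1c2 has the single candidate 8. So r1c2=8.
Step 41. [r9c4∈{6}] only 6 remains possible at r9c4, so r9c4=6.
Step 42. [r4c3∈{2}] nothing but 2 survives at r4c3. So r4c3=2.

Answer: 9 8 7 2 6 1 3 5 4 / 6 3 1 9 4 5 8 7 2 / 2 5 4 7 3 8 6 9 1 / 7 9 2 8 5 4 1 6 3 / 5 1 8 3 2 6 7 4 9 / 4 6 3 1 9 7 2 8 5 / 3 2 6 4 7 9 5 1 8 / 8 7 9 5 1 3 4 2 6 / 1 4 5 6 8 2 9 3 7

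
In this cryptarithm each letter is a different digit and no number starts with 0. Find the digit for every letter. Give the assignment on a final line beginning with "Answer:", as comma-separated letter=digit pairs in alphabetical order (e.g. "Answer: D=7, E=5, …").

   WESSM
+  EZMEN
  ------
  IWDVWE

Step 1. [I] I is the leading digit of a 6-digit sum of two 5-digit numbers; the final carry is exactly 1 ⇒ I=1.
Step 2. [col 1: M + N ≡ E (mod 10)] E=9 is one option consistent with column 1 (M + N ≡ E (mod 10), carry-in 0) — take it ⇒ E=9.
Step 3. [col 1: M + N ≡ E (mod 10)] several values work for M in column 1 (M + N ≡ E (mod 10), carry-in 0); try M=4. So M=4.
Step 4. [col 1: M + N ≡ E (mod 10)] column 1 reads M+N+carry(0)=E with M=4, E=9; with digits 1,4,9 already taken and all letters distinct, the only value for N is 5. So N=5.
Step 5. [col 2: S + E ≡ W (mod 10)] column 2 (S + E ≡ W (mod 10), carry-in 0) doesn't pin S yet; pick S=3 and continue ⇒ S=3.
Step 6. [col 2: S + E ≡ W (mod 10)] column 2: given S=3, E=9, carry-in 0, and digits 1,3,4,5,9 already taken and all letters distinct, S+E≡W (mod 10) forces W=2. So W=2.
Step 7. [col 3: S + M ≡ V (mod 10)] from column 3 (S=3, M=4, carry-in 1, digits 1,2,3,4,5,9 already taken and all letters distinct): V must equal 8, so V=8.
Step 8. [col 4: E + Z ≡ D (mod 10)] column 4 reads E+Z+carry(0)=D with E=9; with digits 1,2,3,4,5,8,9 already taken and all letters distinct, the only value for D is 6. So D=6.
Step 9. [col 4: E + Z ≡ D (mod 10)] from column 4 (E=9, D=6, carry-in 0, digits 1,2,3,4,5,6,8,9 already taken and all letters distinct): Z must equal 7 ⇒ Z=7.

Answer: D=6, E=9, I=1, M=4, N=5, S=3, V=8, W=2, Z=7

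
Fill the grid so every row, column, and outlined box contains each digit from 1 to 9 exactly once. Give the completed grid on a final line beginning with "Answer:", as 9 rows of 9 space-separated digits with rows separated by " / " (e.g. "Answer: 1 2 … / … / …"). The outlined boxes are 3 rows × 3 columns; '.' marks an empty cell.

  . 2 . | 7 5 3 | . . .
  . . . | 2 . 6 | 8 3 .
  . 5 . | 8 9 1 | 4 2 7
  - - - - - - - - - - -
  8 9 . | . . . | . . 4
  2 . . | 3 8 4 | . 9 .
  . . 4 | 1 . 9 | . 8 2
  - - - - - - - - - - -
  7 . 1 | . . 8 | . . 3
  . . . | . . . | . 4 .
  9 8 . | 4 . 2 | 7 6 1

Step 1. [r7c5∈{6}] nothing but 6 survives at r7c5, so r7c5=6.
Step 2. [r9c3∈{3,5}] row 9 places 5 nowhere but r9c3, so r9c3=5.
Step 3. [r7c8∈{5}] nothing but 5 survives at r7c8, so r7c8=5.
Step 4. [r5c2∈{1,6,7}] in box 4, 1 fits only at r5c2. So r5c2=1.
Step 5. [r5c3∈{6,7}] 7 has one home in row 5: r5c3, so r5c3=7.
Step 6. [r1c1∈{1,4,6}] row 1 places 4 nowhere but r1c1 ⇒ r1c1=4.
Step 7. [r8c3∈{2,3,6}] col 3 places 2 nowhere but r8c3 ⇒ r8c3=2.
Step 8. [r8c7∈{9}] r8c7's peers cover all but 9, so r8c7=9.
Step 9. [r4c8∈{1,7}] r4c8 is the only open cell in col 8 admitting 7, so r4c8=7.
Step 10. [r4c7∈{1,3,5,6}] 1 has one home in row 4: r4c7 ⇒ r4c7=1.
Step 11. [r1c7∈{6}] r1c7 is down to just 6, so r1c7=6.
Step 12. [r4c3∈{3,6}] r4c3 is the only open cell in row 4 admitting 3. So r4c3=3.
Step 13. [r8c2∈{3,6}] r8c2 is the only open cell in col 2 admitting 3, so r8c2=3.
Step 14. [r8c1∈{6}] nothing but 6 survives at r8c1. So r8c1=6.
Step 15. [r2c3∈{9}] nothing but 9 survives at r2c3, so r2c3=9.
Step 16. [r5c7∈{5}] r5c7 is down to just 5 ⇒ r5c7=5.
Step 17. [r4c6∈{5}] r4c6 has the single candidate 5 ⇒ r4c6=5.
Step 18. [r6c5∈{7}] r6c5's peers cover all but 7. So r6c5=7.
Step 19. [r2c2∈{7}] nothing but 7 survives at r2c2 ⇒ r2c2=7.
Step 20. [r1c8∈{1}] nothing but 1 survives at r1c8 ⇒ r1c8=1.
Step 21. [r2c1∈{1}] r2c1 has the single candidate 1 ⇒ r2c1=1.
Step 22. [r9c5∈{3}] r9c5's peers cover all but 3 ⇒ r9c5=3.
Step 23. [r2c5∈{4}] r2c5's peers cover all but 4. So r2c5=4.
Step 24. [r6c1∈{5}] r6c1 has the single candidate 5 ⇒ r6c1=5.
Step 25. [r8c5∈{1}] nothing but 1 survives at r8c5. So r8c5=1.
Step 26. [r8c6∈{7}] r8c6 is down to just 7. So r8c6=7.
Step 27. [r5c9∈{6}] only 6 remains possible at r5c9. So r5c9=6.
Step 28. [r7c4∈{9}] only 9 remains possible at r7c4. So r7c4=9.
Step 29. [r7c2∈{4}] r7c2's peers cover all but 4, so r7c2=4.
Step 30. [r2c9∈{5}] r2c9's peers cover all but 5. So r2c9=5.
Step 31. [r7c7∈{2}] nothing but 2 survives at r7c7, so r7c7=2.
Step 32. [r1c3∈{8}] nothing but 8 survives at r1c3 ⇒ r1c3=8.
Step 33. [r3c1∈{3}] r3c1's peers cover all but 3 ⇒ r3c1=3.
Step 34. [r6c7∈{3}] r6c7 has the single candidate 3. So r6c7=3.
Step 35. [r8c9∈{8}] r8c9 is down to just 8, so r8c9=8.
Step 36. [r3c3∈{6}] r3c3 has the single candidate 6. So r3c3=6.
Step 37. [r1c9∈{9}] r1c9 is down to just 9, so r1c9=9.
Step 38. [r8c4∈{5}] r8c4 is down to just 5, so r8c4=5.
Step 39. [r4c5∈{2}] nothing but 2 survives at r4c5. So r4c5=2.
Step 40. [r6c2∈{6}] r6c2's peers cover all but 6, so r6c2=6.
Step 41. [r4c4∈{6}] r4c4 has the single candidate 6 ⇒ r4c4=6.

Answer: 4 2 8 7 5 3 6 1 9 / 1 7 9 2 4 6 8 3 5 / 3 5 6 8 9 1 4 2 7 / 8 9 3 6 2 5 1 7 4 / 2 1 7 3 8 4 5 9 6 / 5 6 4 1 7 9 3 8 2 / 7 4 1 9 6 8 2 5 3 / 6 3 2 5 1 7 9 4 8 / 9 8 5 4 3 2 7 6 1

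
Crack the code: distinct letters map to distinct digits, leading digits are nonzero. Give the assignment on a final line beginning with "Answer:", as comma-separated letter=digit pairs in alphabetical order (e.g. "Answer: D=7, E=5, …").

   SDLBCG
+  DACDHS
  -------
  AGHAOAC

Step 1. [col 1: G + S ≡ C (mod 10)] no forcing yet in column 1 (carry-in 0); C=3 is free and consistent — try it, so C=3.
Step 2. [col 1: G + S ≡ C (mod 10)] column 1 (G + S ≡ C (mod 10), carry-in 0) doesn't pin G yet; pick G=4 and continue, so G=4.
Step 3. [col 1: G + S ≡ C (mod 10)] from column 1 (G=4, C=3, carry-in 0, digits 3,4 already taken and all letters distinct): S must equal 9. So S=9.
Step 4. [col 2: C + H ≡ A (mod 10)] column 2 (C + H ≡ A (mod 10), carry-in 1) doesn't pin A yet; pick A=1 and continue ⇒ A=1.
Step 5. [col 2: C + H ≡ A (mod 10)] column 2 reads C+H+carry(1)=A with C=3, A=1; with digits 1,3,4,9 already taken and all letters distinct, the only value for H is 7, so H=7.
Step 6. [col 3: B + D ≡ O (mod 10)] column 3 (B + D ≡ O (mod 10), carry-in 1) doesn't pin O yet; pick O=6 and continue, so O=6.
Step 7. [col 3: B + D ≡ O (mod 10)] D=5 is one option consistent with column 3 (B + D ≡ O (mod 10), carry-in 1) — take it. So D=5.
Step 8. [col 3: B + D ≡ O (mod 10)] column 3: given D=5, O=6, carry-in 1, and digits 1,3,4,5,6,7,9 already taken and all letters distinct, B+D≡O (mod 10) forces B=0. So B=0.
Step 9. [col 4: L + C ≡ A (mod 10)] in column 4 we have L+C≡A with carry-in 0; given C=3, A=1 and digits 0,1,3,4,5,6,7,9 already taken and all letters distinct, that pins L to 8, so L=8.

Answer: A=1, B=0, C=3, D=5, G=4, H=7, L=8, O=6, S=9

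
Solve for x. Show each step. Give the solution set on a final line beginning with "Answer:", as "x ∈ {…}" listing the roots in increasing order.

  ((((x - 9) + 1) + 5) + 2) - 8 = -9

Step 1. [((((x - 9) + 1) + 5) + 2) - 8 = -9] -8 is outermost — add 8 both sides ⇒ sub: (((x - 9) + 1) + 5) + 2 = -1.
Step 2. [(((x - 9) + 1) + 5) + 2 = -1] the outer +2 inverts by subtracting 2 ⇒ sub: ((x - 9) + 1) + 5 = -3.
Step 3. [((x - 9) + 1) + 5 = -3] 5 comes off first (subtract 5), so sub: (x - 9) + 1 = -8.
Step 4. [(x - 9) + 1 = -8] 1 comes off first (subtract 1). So sub: x - 9 = -9.
Step 5. [x - 9 = -9] the outer -9 inverts by adding 9, so sub: x = 0.

Answer: x ∈ {0}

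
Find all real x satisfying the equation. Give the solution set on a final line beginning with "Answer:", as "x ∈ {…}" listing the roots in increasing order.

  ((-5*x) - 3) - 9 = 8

Step 1. [((-5*x) - 3) - 9 = 8] 9 comes off first (add 9). So sub: (-5*x) - 3 = 17.
Step 2. [(-5*x) - 3 = 17] 3 comes off first (add 3), so sub: -5*x = 20.
Step 3. [-5*x = 20] divide by the outer -5. So div: x = -4.

Answer: x ∈ {-4}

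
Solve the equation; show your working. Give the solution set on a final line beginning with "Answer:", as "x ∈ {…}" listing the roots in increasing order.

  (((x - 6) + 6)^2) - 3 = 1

Step 1. [(((x - 6) + 6)^2) - 3 = 1] peel the -3: add 3 from each side. So sub: ((x - 6) + 6)^2 = 4.
Step 2. [((x - 6) + 6)^2 = 4] √ both sides: 4 ≥ 0 gives two branches ⇒ sqrt: (x - 6) + 6 = 2 or -2.
Step 3. [(x - 6) + 6 = 2 or -2] peel the +6: subtract 6 from each side. So sub: x - 6 = -4 or -8.
Step 4. [x - 6 = -4 or -8] the outer -6 inverts by adding 6, so sub: x = 2 or -2.

Answer: x ∈ {-2, 2}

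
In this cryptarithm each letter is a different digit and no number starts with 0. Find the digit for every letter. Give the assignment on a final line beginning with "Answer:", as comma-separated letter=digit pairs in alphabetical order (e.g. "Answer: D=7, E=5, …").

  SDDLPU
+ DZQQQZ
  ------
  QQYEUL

Step 1. [col 1: U + Z ≡ L (mod 10)] several values work for U in column 1 (U + Z ≡ L (mod 10), carry-in 0); try U=6. So U=6.
Step 2. [col 1: U + Z ≡ L (mod 10)] column 1 (U + Z ≡ L (mod 10), carry-in 0) doesn't pin Z yet; pick Z=4 and continue ⇒ Z=4.
Step 3. [col 1: U + Z ≡ L (mod 10)] column 1: given U=6, Z=4, carry-in 0, and digits 4,6 already taken and all letters distinct, U+Z≡L (mod 10) forces L=0, so L=0.
Step 4. [col 2: P + Q ≡ U (mod 10)] several values work for Q in column 2 (P + Q ≡ U (mod 10), carry-in 1); try Q=8. So Q=8.
Step 5. [col 2: P + Q ≡ U (mod 10)] column 2: given Q=8, U=6, carry-in 1, and digits 0,4,6,8 already taken and all letters distinct, P+Q≡U (mod 10) forces P=7 ⇒ P=7.
Step 6. [col 3: L + Q ≡ E (mod 10)] column 3: given L=0, Q=8, carry-in 1, and digits 0,4,6,7,8 already taken and all letters distinct, L+Q≡E (mod 10) forces E=9. So E=9.
Step 7. [col 4: D + Q ≡ Y (mod 10)] no forcing yet in column 4 (carry-in 0); D=3 is free and consistent — try it, so D=3.
Step 8. [col 4: D + Q ≡ Y (mod 10)] column 4: given D=3, Q=8, carry-in 0, and digits 0,3,4,6,7,8,9 already taken and all letters distinct, D+Q≡Y (mod 10) forces Y=1. So Y=1.
Step 9. [col 6: S + D ≡ Q (mod 10)] column 6 reads S+D+carry(0)=Q with D=3, Q=8; with digits 0,1,3,4,6,7,8,9 already taken and all letters distinct, the only value for S is 5 ⇒ S=5.

Answer: D=3, E=9, L=0, P=7, Q=8, S=5, U=6, Y=1, Z=4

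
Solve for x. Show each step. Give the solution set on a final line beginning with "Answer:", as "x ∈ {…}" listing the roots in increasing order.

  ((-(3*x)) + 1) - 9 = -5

Step 1. [((-(3*x)) + 1) - 9 = -5] add 9: x sits inside (… - 9). So sub: (-(3*x)) + 1 = 4.
Step 2. [(-(3*x)) + 1 = 4] the outer +1 inverts by subtracting 1, so sub: -(3*x) = 3.
Step 3. [-(3*x) = 3] flip signs both sides, so neg: 3*x = -3.
Step 4. [3*x = -3] 3·(inner) — divide through by 3, so div: x = -1.

Answer: x ∈ {-1}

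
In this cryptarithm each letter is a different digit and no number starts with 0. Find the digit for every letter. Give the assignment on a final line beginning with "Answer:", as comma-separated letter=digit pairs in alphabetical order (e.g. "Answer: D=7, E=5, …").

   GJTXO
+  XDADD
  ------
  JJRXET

Step 1. [col 1: O + D ≡ T (mod 10)] no forcing yet in column 1 (carry-in 0); O=3 is free and consistent — try it. So O=3.
Step 2. [col 1: O + D ≡ T (mod 10)] column 1 (O + D ≡ T (mod 10), carry-in 0) doesn't pin T yet; pick T=8 and continue ⇒ T=8.
Step 3. [col 1: O + D ≡ T (mod 10)] column 1 reads O+D+carry(0)=T with O=3, T=8; with digits 3,8 already taken and all letters distinct, the only value for D is 5 ⇒ D=5.
Step 4. [col 2: X + D ≡ E (mod 10)] no forcing yet in column 2 (carry-in 0); E=4 is free and consistent — try it ⇒ E=4.
Step 5. [J] J is the leading digit of a 6-digit sum of two 5-digit numbers; the final carry is exactly 1, so J=1.
Step 6. [col 2: X + D ≡ E (mod 10)] column 2 reads X+D+carry(0)=E with D=5, E=4; with digits 1,3,4,5,8 already taken and all letters distinct, the only value for X is 9, so X=9.
Step 7. [col 3: T + A ≡ X (mod 10)] column 3 reads T+A+carry(1)=X with T=8, X=9; with digits 1,3,4,5,8,9 already taken and all letters distinct, the only value for A is 0, so A=0.
Step 8. [col 4: J + D ≡ R (mod 10)] from column 4 (J=1, D=5, carry-in 0, digits 0,1,3,4,5,8,9 already taken and all letters distinct): R must equal 6 ⇒ R=6.
Step 9. [col 5: G + X ≡ J (mod 10)] column 5: given X=9, J=1, carry-in 0, and digits 0,1,3,4,5,6,8,9 already taken and all letters distinct, G+X≡J (mod 10) forces G=2 ⇒ G=2.

Answer: A=0, D=5, E=4, G=2, J=1, O=3, R=6, T=8, X=9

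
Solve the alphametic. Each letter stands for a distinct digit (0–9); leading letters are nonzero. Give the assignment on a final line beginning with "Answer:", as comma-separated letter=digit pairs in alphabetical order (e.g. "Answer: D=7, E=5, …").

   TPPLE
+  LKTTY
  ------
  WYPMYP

Step 1. [col 1: E + Y ≡ P (mod 10)] several values work for E in column 1 (E + Y ≡ P (mod 10), carry-in 0); try E=8 ⇒ E=8.
Step 2. [W] W is the leading digit of a 6-digit sum of two 5-digit numbers; the final carry is exactly 1, so W=1.
Step 3. [col 1: E + Y ≡ P (mod 10)] no forcing yet in column 1 (carry-in 0); Y=4 is free and consistent — try it ⇒ Y=4.
Step 4. [col 1: E + Y ≡ P (mod 10)] column 1 reads E+Y+carry(0)=P with E=8, Y=4; with digits 1,4,8 already taken and all letters distinct, the only value for P is 2, so P=2.
Step 5. [col 2: L + T ≡ Y (mod 10)] no forcing yet in column 2 (carry-in 1); L=6 is free and consistent — try it ⇒ L=6.
Step 6. [col 2: L + T ≡ Y (mod 10)] from column 2 (L=6, Y=4, carry-in 1, digits 1,2,4,6,8 already taken and all letters distinct): T must equal 7. So T=7.
Step 7. [col 3: P + T ≡ M (mod 10)] from column 3 (P=2, T=7, carry-in 1, digits 1,2,4,6,7,8 already taken and all letters distinct): M must equal 0. So M=0.
Step 8. [col 4: P + K ≡ P (mod 10)] from column 4 (P=2, carry-in 1, digits 0,1,2,4,6,7,8 already taken and all letters distinct): K must equal 9, so K=9.

Answer: E=8, K=9, L=6, M=0, P=2, T=7, W=1, Y=4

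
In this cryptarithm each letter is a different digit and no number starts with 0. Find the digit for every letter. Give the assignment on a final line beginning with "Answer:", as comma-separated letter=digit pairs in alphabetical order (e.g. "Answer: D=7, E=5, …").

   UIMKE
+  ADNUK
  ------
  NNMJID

Step 1. [col 1: E + K ≡ D (mod 10)] no forcing yet in column 1 (carry-in 0); E=9 is free and consistent — try it. So E=9.
Step 2. [col 1: E + K ≡ D (mod 10)] no forcing yet in column 1 (carry-in 0); K=8 is free and consistent — try it, so K=8.
Step 3. [col 1: E + K ≡ D (mod 10)] in column 1 we have E+K≡D with carry-in 0; given E=9, K=8 and digits 8,9 already taken and all letters distinct, that pins D to 7 ⇒ D=7.
Step 4. [N] the sum has 6 digits but both addends have 5; that extra leading digit N is the final carry, namely 1. So N=1.
Step 5. [col 2: K + U ≡ I (mod 10)] several values work for U in column 2 (K + U ≡ I (mod 10), carry-in 1); try U=4. So U=4.
Step 6. [col 2: K + U ≡ I (mod 10)] column 2 reads K+U+carry(1)=I with K=8, U=4; with digits 1,4,7,8,9 already taken and all letters distinct, the only value for I is 3 ⇒ I=3.
Step 7. [col 3: M + N ≡ J (mod 10)] column 3: given N=1, carry-in 1, and digits 1,3,4,7,8,9 already taken and all letters distinct, M+N≡J (mod 10) forces M=0. So M=0.
Step 8. [col 3: M + N ≡ J (mod 10)] from column 3 (M=0, N=1, carry-in 1, digits 0,1,3,4,7,8,9 already taken and all letters distinct): J must equal 2. So J=2.
Step 9. [col 5: U + A ≡ N (mod 10)] column 5 reads U+A+carry(1)=N with U=4, N=1; with digits 0,1,2,3,4,7,8,9 already taken and all letters distinct, the only value for A is 6. So A=6.

Answer: A=6, D=7, E=9, I=3, J=2, K=8, M=0, N=1, U=4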